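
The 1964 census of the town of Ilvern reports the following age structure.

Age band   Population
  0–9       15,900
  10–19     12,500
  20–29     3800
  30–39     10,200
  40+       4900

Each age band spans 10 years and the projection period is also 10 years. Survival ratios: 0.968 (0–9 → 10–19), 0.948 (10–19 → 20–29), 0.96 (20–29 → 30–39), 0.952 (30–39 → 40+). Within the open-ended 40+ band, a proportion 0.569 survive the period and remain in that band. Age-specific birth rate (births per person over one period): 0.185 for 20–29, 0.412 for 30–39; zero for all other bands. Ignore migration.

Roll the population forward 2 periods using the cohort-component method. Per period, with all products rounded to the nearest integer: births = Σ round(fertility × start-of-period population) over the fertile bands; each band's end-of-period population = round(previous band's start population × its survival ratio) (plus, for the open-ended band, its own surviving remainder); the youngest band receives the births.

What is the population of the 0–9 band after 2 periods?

After projecting period 1:
Births: 3800 × 0.185 = 703  |  10200 × 0.412 = 4202 — total 4905
10–19: 15900 × 0.968 = 15391
20–29: 12500 × 0.948 = 11850
30–39: 3800 × 0.96 = 3648
40+: 10200 × 0.952 + 4900 × 0.569 = 9710 + 2788 = 12498
Population now: 0–9=4905, 10–19=15391, 20–29=11850, 30–39=3648, 40+=12498
After projecting period 2:
Births: 11850 × 0.185 = 2192  |  3648 × 0.412 = 1503 — total 3695
10–19: 4905 × 0.968 = 4748
20–29: 15391 × 0.948 = 14591
30–39: 11850 × 0.96 = 11376
40+: 3648 × 0.952 + 12498 × 0.569 = 3473 + 7111 = 10584
Population now: 0–9=3695, 10–19=4748, 20–29=14591, 30–39=11376, 40+=10584

3695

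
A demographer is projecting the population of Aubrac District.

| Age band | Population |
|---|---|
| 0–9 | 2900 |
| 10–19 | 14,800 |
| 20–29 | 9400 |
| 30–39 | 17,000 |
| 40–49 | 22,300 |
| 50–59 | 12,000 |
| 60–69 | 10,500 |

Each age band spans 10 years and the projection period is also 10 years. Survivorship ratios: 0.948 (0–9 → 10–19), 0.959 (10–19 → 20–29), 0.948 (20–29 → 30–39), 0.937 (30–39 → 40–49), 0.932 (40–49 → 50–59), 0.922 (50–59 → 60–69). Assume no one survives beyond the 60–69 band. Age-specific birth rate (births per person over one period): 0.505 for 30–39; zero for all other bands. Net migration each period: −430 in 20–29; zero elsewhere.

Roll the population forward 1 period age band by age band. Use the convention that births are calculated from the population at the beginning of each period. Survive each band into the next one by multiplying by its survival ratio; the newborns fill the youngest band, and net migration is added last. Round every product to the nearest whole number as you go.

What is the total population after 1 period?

81785

Call the groups 1 to 7, youngest first.
After projecting period 1:
Births: 17000 * 0.505 = 8585
Group 2: 2900 * 0.948 = 2749
Group 3: 14800 * 0.959 = 14193
Group 4: 9400 * 0.948 = 8911
Group 5: 17000 * 0.937 = 15929
Group 6: 22300 * 0.932 = 20784
Group 7: 12000 * 0.922 = 11064
Net migration: Group 3 − 430 → 13763
→ [8585, 2749, 13763, 8911, 15929, 20784, 11064]
Total after period 1: 8585 + 2749 + 13763 + 8911 + 15929 + 20784 + 11064 = 81785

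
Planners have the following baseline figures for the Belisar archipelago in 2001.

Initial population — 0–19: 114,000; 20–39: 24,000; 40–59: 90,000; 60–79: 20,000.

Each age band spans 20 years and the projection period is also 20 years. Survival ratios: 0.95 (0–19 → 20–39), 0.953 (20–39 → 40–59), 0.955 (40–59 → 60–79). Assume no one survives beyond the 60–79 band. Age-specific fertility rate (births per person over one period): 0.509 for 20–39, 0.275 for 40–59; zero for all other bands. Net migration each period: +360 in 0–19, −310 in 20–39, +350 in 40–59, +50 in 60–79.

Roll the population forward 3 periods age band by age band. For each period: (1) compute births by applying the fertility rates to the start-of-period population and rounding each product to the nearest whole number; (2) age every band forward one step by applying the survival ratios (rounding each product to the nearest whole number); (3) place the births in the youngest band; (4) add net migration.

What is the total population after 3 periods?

237481

Period 1.
Births: 24000 × 0.509 = 12216 ; 90000 × 0.275 = 24750 — total 36966
20–39: 114000 × 0.95 = 108300
40–59: 24000 × 0.953 = 22872
60–79: 90000 × 0.955 = 85950
Net migration: 0–19 + 360 → 37326; 20–39 − 310 → 107990; 40–59 + 350 → 23222; 60–79 + 50 → 86000
End of period: [37326, 107990, 23222, 86000]
Period 2.
Births: 107990 × 0.509 = 54967 ; 23222 × 0.275 = 6386 — total 61353
20–39: 37326 × 0.95 = 35460
40–59: 107990 × 0.953 = 102914
60–79: 23222 × 0.955 = 22177
Net migration: 0–19 + 360 → 61713; 20–39 − 310 → 35150; 40–59 + 350 → 103264; 60–79 + 50 → 22227
End of period: [61713, 35150, 103264, 22227]
Period 3.
Births: 35150 × 0.509 = 17891 ; 103264 × 0.275 = 28398 — total 46289
20–39: 61713 × 0.95 = 58627
40–59: 35150 × 0.953 = 33498
60–79: 103264 × 0.955 = 98617
Net migration: 0–19 + 360 → 46649; 20–39 − 310 → 58317; 40–59 + 350 → 33848; 60–79 + 50 → 98667
End of period: [46649, 58317, 33848, 98667]
Total after period 3: 46649 + 58317 + 33848 + 98667 = 237481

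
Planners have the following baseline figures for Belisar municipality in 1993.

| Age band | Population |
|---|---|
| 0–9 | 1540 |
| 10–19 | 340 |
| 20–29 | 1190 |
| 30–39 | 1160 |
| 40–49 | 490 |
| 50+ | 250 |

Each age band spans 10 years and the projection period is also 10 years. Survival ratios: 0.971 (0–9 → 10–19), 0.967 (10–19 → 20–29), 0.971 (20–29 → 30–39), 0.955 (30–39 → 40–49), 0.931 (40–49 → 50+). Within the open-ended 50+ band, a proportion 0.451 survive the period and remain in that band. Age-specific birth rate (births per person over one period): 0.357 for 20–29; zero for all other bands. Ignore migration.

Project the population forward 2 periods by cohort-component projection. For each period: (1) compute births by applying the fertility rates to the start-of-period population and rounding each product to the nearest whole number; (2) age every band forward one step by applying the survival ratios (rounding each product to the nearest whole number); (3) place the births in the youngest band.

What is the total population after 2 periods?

(Bands numbered youngest = 1 to oldest = 6.)
[period 1]
Births: 1190 × 0.357 = 425
Band 2: 1540 × 0.971 = 1495
Band 3: 340 × 0.967 = 329
Band 4: 1190 × 0.971 = 1155
Band 5: 1160 × 0.955 = 1108
Band 6: 490 × 0.931 + 250 × 0.451 = 456 + 113 = 569
Giving 425 / 1495 / 329 / 1155 / 1108 / 569.
[period 2]
Births: 329 × 0.357 = 117
Band 2: 425 × 0.971 = 413
Band 3: 1495 × 0.967 = 1446
Band 4: 329 × 0.971 = 319
Band 5: 1155 × 0.955 = 1103
Band 6: 1108 × 0.931 + 569 × 0.451 = 1032 + 257 = 1289
Giving 117 / 413 / 1446 / 319 / 1103 / 1289.
Total after period 2: 117 + 413 + 1446 + 319 + 1103 + 1289 = 4687

4687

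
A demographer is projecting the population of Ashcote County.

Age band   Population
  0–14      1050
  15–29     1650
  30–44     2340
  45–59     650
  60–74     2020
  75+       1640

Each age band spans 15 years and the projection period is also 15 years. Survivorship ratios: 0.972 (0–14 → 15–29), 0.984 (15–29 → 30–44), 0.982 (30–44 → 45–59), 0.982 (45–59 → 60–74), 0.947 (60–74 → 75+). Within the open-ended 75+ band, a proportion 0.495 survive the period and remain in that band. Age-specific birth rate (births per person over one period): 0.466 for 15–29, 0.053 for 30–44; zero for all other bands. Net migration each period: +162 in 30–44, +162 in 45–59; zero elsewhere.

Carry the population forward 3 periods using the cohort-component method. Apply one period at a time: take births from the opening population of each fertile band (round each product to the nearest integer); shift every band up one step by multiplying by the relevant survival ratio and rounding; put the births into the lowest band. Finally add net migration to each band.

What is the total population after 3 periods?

— Period 1 —
Births: 1650 * 0.466 = 769, 2340 * 0.053 = 124 ⇒ total 893
15–29: 1050 * 0.972 = 1021
30–44: 1650 * 0.984 = 1624
45–59: 2340 * 0.982 = 2298
60–74: 650 * 0.982 = 638
75+: 2020 * 0.947 + 1640 * 0.495 = 1913 + 812 = 2725
Net migration: 30–44 + 162 → 1786; 45–59 + 162 → 2460
→ [893, 1021, 1786, 2460, 638, 2725]
— Period 2 —
Births: 1021 * 0.466 = 476, 1786 * 0.053 = 95 ⇒ total 571
15–29: 893 * 0.972 = 868
30–44: 1021 * 0.984 = 1005
45–59: 1786 * 0.982 = 1754
60–74: 2460 * 0.982 = 2416
75+: 638 * 0.947 + 2725 * 0.495 = 604 + 1349 = 1953
Net migration: 30–44 + 162 → 1167; 45–59 + 162 → 1916
→ [571, 868, 1167, 1916, 2416, 1953]
— Period 3 —
Births: 868 * 0.466 = 404, 1167 * 0.053 = 62 ⇒ total 466
15–29: 571 * 0.972 = 555
30–44: 868 * 0.984 = 854
45–59: 1167 * 0.982 = 1146
60–74: 1916 * 0.982 = 1882
75+: 2416 * 0.947 + 1953 * 0.495 = 2288 + 967 = 3255
Net migration: 30–44 + 162 → 1016; 45–59 + 162 → 1308
→ [466, 555, 1016, 1308, 1882, 3255]
Total after period 3: 466 + 555 + 1016 + 1308 + 1882 + 3255 = 8482

8482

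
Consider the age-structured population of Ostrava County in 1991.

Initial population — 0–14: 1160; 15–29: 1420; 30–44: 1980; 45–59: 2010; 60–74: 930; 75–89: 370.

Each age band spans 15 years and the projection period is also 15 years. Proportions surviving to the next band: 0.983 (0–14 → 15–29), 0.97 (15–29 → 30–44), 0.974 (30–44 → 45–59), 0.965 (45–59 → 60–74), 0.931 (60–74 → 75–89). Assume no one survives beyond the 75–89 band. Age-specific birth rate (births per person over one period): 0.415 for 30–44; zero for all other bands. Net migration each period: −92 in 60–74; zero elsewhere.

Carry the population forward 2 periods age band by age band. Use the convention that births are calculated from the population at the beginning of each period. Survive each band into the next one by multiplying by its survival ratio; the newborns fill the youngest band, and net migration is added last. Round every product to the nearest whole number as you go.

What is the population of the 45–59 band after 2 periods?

— Period 1 —
Births: 1980 * 0.415 = 822
15–29: 1160 * 0.983 = 1140
30–44: 1420 * 0.97 = 1377
45–59: 1980 * 0.974 = 1929
60–74: 2010 * 0.965 = 1940
75–89: 930 * 0.931 = 866
Net migration: 60–74 − 92 → 1848
Giving 822 / 1140 / 1377 / 1929 / 1848 / 866.
— Period 2 —
Births: 1377 * 0.415 = 571
15–29: 822 * 0.983 = 808
30–44: 1140 * 0.97 = 1106
45–59: 1377 * 0.974 = 1341
60–74: 1929 * 0.965 = 1861
75–89: 1848 * 0.931 = 1720
Net migration: 60–74 − 92 → 1769
Giving 571 / 808 / 1106 / 1341 / 1769 / 1720.

1341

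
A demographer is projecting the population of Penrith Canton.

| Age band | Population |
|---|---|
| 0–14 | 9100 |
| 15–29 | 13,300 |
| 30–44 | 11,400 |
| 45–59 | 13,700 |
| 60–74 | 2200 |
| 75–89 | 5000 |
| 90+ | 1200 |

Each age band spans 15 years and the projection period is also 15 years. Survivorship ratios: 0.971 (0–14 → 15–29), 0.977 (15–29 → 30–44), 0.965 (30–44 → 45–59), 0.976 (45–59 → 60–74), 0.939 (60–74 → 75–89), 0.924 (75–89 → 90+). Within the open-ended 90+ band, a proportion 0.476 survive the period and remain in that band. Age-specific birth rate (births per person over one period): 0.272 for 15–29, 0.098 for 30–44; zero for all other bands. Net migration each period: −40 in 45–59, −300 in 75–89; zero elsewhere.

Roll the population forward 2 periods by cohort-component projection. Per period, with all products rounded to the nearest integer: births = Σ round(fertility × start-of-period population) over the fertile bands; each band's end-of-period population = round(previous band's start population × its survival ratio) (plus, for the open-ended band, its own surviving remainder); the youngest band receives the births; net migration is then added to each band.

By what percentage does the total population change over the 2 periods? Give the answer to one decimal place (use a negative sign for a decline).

1.0

After projecting period 1:
Births: 13300 × 0.272 = 3618  |  11400 × 0.098 = 1117 — total 4735
15–29: 9100 × 0.971 = 8836
30–44: 13300 × 0.977 = 12994
45–59: 11400 × 0.965 = 11001
60–74: 13700 × 0.976 = 13371
75–89: 2200 × 0.939 = 2066
90+: 5000 × 0.924 + 1200 × 0.476 = 4620 + 571 = 5191
Net migration: 45–59 − 40 → 10961; 75–89 − 300 → 1766
End of period: [4735, 8836, 12994, 10961, 13371, 1766, 5191]
After projecting period 2:
Births: 8836 × 0.272 = 2403  |  12994 × 0.098 = 1273 — total 3676
15–29: 4735 × 0.971 = 4598
30–44: 8836 × 0.977 = 8633
45–59: 12994 × 0.965 = 12539
60–74: 10961 × 0.976 = 10698
75–89: 13371 × 0.939 = 12555
90+: 1766 × 0.924 + 5191 × 0.476 = 1632 + 2471 = 4103
Net migration: 45–59 − 40 → 12499; 75–89 − 300 → 12255
End of period: [3676, 4598, 8633, 12499, 10698, 12255, 4103]
Total: 55900 → 56462; change = 562; percentage change = 1.0%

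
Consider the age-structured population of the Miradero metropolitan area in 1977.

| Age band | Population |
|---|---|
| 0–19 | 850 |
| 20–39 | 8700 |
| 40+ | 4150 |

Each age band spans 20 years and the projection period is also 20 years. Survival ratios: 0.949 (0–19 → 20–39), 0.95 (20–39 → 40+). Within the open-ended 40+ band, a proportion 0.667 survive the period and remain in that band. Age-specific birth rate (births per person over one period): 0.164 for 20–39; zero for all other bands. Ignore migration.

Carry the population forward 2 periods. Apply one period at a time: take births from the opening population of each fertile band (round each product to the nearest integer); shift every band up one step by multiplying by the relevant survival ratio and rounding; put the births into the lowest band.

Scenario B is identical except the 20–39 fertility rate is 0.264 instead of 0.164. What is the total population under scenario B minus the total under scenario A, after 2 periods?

907

Call the bands 1 to 3, youngest first.
After projecting period 1:
Births: 8700 * 0.164 = 1427
Band 2: 850 * 0.949 = 807
Band 3: 8700 * 0.95 + 4150 * 0.667 = 8265 + 2768 = 11033
Population now: 0–19=1427, 20–39=807, 40+=11033
After projecting period 2:
Births: 807 * 0.164 = 132
Band 2: 1427 * 0.949 = 1354
Band 3: 807 * 0.95 + 11033 * 0.667 = 767 + 7359 = 8126
Population now: 0–19=132, 20–39=1354, 40+=8126
Scenario A total after 2 periods: 9612
Scenario B projection —
After projecting period 1:
Births: 8700 * 0.264 = 2297
Band 2: 850 * 0.949 = 807
Band 3: 8700 * 0.95 + 4150 * 0.667 = 8265 + 2768 = 11033
Population now: 0–19=2297, 20–39=807, 40+=11033
After projecting period 2:
Births: 807 * 0.264 = 213
Band 2: 2297 * 0.949 = 2180
Band 3: 807 * 0.95 + 11033 * 0.667 = 767 + 7359 = 8126
Population now: 0–19=213, 20–39=2180, 40+=8126
Scenario B total after 2 periods: 10519
Difference B − A = 10519 − 9612 = 907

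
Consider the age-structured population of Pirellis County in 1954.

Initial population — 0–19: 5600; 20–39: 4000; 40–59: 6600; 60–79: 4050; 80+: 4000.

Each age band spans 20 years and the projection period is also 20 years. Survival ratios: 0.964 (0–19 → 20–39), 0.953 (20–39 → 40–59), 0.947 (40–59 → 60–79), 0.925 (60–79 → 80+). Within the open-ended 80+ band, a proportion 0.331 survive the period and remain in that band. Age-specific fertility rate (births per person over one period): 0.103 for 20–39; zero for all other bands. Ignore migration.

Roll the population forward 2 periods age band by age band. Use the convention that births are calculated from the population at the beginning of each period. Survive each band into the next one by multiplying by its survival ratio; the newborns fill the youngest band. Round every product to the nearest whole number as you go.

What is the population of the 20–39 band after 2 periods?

397

Let group 1 be 0–19 through group 5 = 80+.
After projecting period 1:
Births: 4000 * 0.103 = 412
Group 2: 5600 * 0.964 = 5398
Group 3: 4000 * 0.953 = 3812
Group 4: 6600 * 0.947 = 6250
Group 5: 4050 * 0.925 + 4000 * 0.331 = 3746 + 1324 = 5070
→ [412, 5398, 3812, 6250, 5070]
After projecting period 2:
Births: 5398 * 0.103 = 556
Group 2: 412 * 0.964 = 397
Group 3: 5398 * 0.953 = 5144
Group 4: 3812 * 0.947 = 3610
Group 5: 6250 * 0.925 + 5070 * 0.331 = 5781 + 1678 = 7459
→ [556, 397, 5144, 3610, 7459]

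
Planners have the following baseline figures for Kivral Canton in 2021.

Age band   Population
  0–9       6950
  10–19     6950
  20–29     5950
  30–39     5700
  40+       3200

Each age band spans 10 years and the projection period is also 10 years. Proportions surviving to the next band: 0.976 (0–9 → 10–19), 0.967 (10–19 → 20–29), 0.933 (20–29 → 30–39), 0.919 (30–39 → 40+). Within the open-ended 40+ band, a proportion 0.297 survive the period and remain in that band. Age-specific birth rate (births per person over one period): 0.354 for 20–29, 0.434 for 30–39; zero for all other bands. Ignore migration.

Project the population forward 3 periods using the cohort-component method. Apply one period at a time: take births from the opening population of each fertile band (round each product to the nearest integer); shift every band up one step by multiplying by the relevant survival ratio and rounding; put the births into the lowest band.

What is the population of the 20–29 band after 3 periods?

4322

[period 1]
Births: 5950 × 0.354 = 2106, 5700 × 0.434 = 2474 → 4580
10–19: 6950 × 0.976 = 6783
20–29: 6950 × 0.967 = 6721
30–39: 5950 × 0.933 = 5551
40+: 5700 × 0.919 + 3200 × 0.297 = 5238 + 950 = 6188
End of period: [4580, 6783, 6721, 5551, 6188]
[period 2]
Births: 6721 × 0.354 = 2379, 5551 × 0.434 = 2409 → 4788
10–19: 4580 × 0.976 = 4470
20–29: 6783 × 0.967 = 6559
30–39: 6721 × 0.933 = 6271
40+: 5551 × 0.919 + 6188 × 0.297 = 5101 + 1838 = 6939
End of period: [4788, 4470, 6559, 6271, 6939]
[period 3]
Births: 6559 × 0.354 = 2322, 6271 × 0.434 = 2722 → 5044
10–19: 4788 × 0.976 = 4673
20–29: 4470 × 0.967 = 4322
30–39: 6559 × 0.933 = 6120
40+: 6271 × 0.919 + 6939 × 0.297 = 5763 + 2061 = 7824
End of period: [5044, 4673, 4322, 6120, 7824]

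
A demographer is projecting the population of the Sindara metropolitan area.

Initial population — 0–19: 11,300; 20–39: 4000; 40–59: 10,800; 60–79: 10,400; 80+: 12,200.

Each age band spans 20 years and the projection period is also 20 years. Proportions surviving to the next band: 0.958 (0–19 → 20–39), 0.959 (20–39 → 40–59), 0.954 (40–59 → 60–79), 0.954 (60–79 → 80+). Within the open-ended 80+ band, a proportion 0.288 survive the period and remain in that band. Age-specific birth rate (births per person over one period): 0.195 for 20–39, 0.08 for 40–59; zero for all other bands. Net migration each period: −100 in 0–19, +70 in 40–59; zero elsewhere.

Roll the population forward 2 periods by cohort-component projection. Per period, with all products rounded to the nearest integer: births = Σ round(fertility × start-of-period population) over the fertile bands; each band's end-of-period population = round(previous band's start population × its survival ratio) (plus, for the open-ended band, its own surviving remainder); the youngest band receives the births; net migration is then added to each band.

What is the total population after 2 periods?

31678

[period 1]
Births: 4000 × 0.195 = 780  |  10800 × 0.08 = 864 ⇒ total 1644
20–39: 11300 × 0.958 = 10825
40–59: 4000 × 0.959 = 3836
60–79: 10800 × 0.954 = 10303
80+: 10400 × 0.954 + 12200 × 0.288 = 9922 + 3514 = 13436
Net migration: 0–19 − 100 → 1544; 40–59 + 70 → 3906
→ [1544, 10825, 3906, 10303, 13436]
[period 2]
Births: 10825 × 0.195 = 2111  |  3906 × 0.08 = 312 ⇒ total 2423
20–39: 1544 × 0.958 = 1479
40–59: 10825 × 0.959 = 10381
60–79: 3906 × 0.954 = 3726
80+: 10303 × 0.954 + 13436 × 0.288 = 9829 + 3870 = 13699
Net migration: 0–19 − 100 → 2323; 40–59 + 70 → 10451
→ [2323, 1479, 10451, 3726, 13699]
Total after period 2: 2323 + 1479 + 10451 + 3726 + 13699 = 31678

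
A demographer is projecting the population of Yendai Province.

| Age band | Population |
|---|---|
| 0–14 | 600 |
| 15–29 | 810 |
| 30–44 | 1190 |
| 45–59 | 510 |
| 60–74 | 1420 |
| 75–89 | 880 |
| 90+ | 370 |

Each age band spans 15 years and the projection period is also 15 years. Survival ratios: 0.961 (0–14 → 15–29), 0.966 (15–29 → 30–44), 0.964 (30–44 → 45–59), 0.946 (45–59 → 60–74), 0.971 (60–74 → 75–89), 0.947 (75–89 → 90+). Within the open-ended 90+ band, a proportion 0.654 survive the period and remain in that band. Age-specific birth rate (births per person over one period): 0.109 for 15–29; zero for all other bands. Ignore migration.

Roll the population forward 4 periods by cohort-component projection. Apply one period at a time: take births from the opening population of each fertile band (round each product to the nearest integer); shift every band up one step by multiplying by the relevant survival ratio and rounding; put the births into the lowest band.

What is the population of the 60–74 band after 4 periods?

508

Period 1.
Births: 810 * 0.109 = 88
15–29: 600 * 0.961 = 577
30–44: 810 * 0.966 = 782
45–59: 1190 * 0.964 = 1147
60–74: 510 * 0.946 = 482
75–89: 1420 * 0.971 = 1379
90+: 880 * 0.947 + 370 * 0.654 = 833 + 242 = 1075
Population now: 0–14=88, 15–29=577, 30–44=782, 45–59=1147, 60–74=482, 75–89=1379, 90+=1075
Period 2.
Births: 577 * 0.109 = 63
15–29: 88 * 0.961 = 85
30–44: 577 * 0.966 = 557
45–59: 782 * 0.964 = 754
60–74: 1147 * 0.946 = 1085
75–89: 482 * 0.971 = 468
90+: 1379 * 0.947 + 1075 * 0.654 = 1306 + 703 = 2009
Population now: 0–14=63, 15–29=85, 30–44=557, 45–59=754, 60–74=1085, 75–89=468, 90+=2009
Period 3.
Births: 85 * 0.109 = 9
15–29: 63 * 0.961 = 61
30–44: 85 * 0.966 = 82
45–59: 557 * 0.964 = 537
60–74: 754 * 0.946 = 713
75–89: 1085 * 0.971 = 1054
90+: 468 * 0.947 + 2009 * 0.654 = 443 + 1314 = 1757
Population now: 0–14=9, 15–29=61, 30–44=82, 45–59=537, 60–74=713, 75–89=1054, 90+=1757
Period 4.
Births: 61 * 0.109 = 7
15–29: 9 * 0.961 = 9
30–44: 61 * 0.966 = 59
45–59: 82 * 0.964 = 79
60–74: 537 * 0.946 = 508
75–89: 713 * 0.971 = 692
90+: 1054 * 0.947 + 1757 * 0.654 = 998 + 1149 = 2147
Population now: 0–14=7, 15–29=9, 30–44=59, 45–59=79, 60–74=508, 75–89=692, 90+=2147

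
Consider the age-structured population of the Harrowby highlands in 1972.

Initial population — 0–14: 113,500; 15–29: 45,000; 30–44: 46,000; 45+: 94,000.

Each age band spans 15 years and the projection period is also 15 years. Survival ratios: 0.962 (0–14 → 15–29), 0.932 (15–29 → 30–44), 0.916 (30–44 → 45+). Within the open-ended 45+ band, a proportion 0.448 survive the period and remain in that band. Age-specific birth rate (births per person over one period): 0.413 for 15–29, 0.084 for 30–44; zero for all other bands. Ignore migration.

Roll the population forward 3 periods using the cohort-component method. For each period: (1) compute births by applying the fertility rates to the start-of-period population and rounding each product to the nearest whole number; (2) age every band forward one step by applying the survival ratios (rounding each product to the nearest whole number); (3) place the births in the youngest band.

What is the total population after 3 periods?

Numbering the groups 1..4 from youngest to oldest:
— Period 1 —
Births: 45000 × 0.413 = 18585 ; 46000 × 0.084 = 3864 → total 22449
Group 2: 113500 × 0.962 = 109187
Group 3: 45000 × 0.932 = 41940
Group 4: 46000 × 0.916 + 94000 × 0.448 = 42136 + 42112 = 84248
Giving 22449 / 109187 / 41940 / 84248.
— Period 2 —
Births: 109187 × 0.413 = 45094 ; 41940 × 0.084 = 3523 → total 48617
Group 2: 22449 × 0.962 = 21596
Group 3: 109187 × 0.932 = 101762
Group 4: 41940 × 0.916 + 84248 × 0.448 = 38417 + 37743 = 76160
Giving 48617 / 21596 / 101762 / 76160.
— Period 3 —
Births: 21596 × 0.413 = 8919 ; 101762 × 0.084 = 8548 → total 17467
Group 2: 48617 × 0.962 = 46770
Group 3: 21596 × 0.932 = 20127
Group 4: 101762 × 0.916 + 76160 × 0.448 = 93214 + 34120 = 127334
Giving 17467 / 46770 / 20127 / 127334.
Total after period 3: 17467 + 46770 + 20127 + 127334 = 211698

211698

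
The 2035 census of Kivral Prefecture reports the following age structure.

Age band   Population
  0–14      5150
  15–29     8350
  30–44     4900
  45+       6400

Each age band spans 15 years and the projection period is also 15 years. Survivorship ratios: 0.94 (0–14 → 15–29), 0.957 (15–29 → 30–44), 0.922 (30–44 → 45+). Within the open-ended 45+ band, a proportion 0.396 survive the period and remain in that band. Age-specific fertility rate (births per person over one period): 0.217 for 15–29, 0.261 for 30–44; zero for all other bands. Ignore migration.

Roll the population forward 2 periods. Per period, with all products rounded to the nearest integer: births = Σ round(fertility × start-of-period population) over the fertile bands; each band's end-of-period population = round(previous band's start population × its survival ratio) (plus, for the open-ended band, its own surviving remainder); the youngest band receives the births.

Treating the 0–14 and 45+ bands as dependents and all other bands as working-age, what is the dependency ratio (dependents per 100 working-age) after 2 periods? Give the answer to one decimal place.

— Period 1 —
Births: 8350 * 0.217 = 1812 ; 4900 * 0.261 = 1279 — total 3091
15–29: 5150 * 0.94 = 4841
30–44: 8350 * 0.957 = 7991
45+: 4900 * 0.922 + 6400 * 0.396 = 4518 + 2534 = 7052
End of period: [3091, 4841, 7991, 7052]
— Period 2 —
Births: 4841 * 0.217 = 1050 ; 7991 * 0.261 = 2086 — total 3136
15–29: 3091 * 0.94 = 2906
30–44: 4841 * 0.957 = 4633
45+: 7991 * 0.922 + 7052 * 0.396 = 7368 + 2793 = 10161
End of period: [3136, 2906, 4633, 10161]
Dependents (band 0–14 + band 45+) = 3136 + 10161 = 13297; working-age = 7539; ratio = 13297/7539 × 100 = 176.4

176.4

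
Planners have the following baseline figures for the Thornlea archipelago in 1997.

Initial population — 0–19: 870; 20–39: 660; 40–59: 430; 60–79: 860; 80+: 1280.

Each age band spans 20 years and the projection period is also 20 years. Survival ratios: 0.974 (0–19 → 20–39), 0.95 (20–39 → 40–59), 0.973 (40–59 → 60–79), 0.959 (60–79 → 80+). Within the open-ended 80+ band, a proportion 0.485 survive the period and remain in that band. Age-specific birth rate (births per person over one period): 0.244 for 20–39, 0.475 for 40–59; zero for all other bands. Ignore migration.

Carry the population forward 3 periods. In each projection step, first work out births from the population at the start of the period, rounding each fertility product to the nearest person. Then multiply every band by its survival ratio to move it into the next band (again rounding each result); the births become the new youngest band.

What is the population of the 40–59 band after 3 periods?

Period 1.
Births: 660 × 0.244 = 161 ; 430 × 0.475 = 204 → 365
20–39: 870 × 0.974 = 847
40–59: 660 × 0.95 = 627
60–79: 430 × 0.973 = 418
80+: 860 × 0.959 + 1280 × 0.485 = 825 + 621 = 1446
Giving 365 / 847 / 627 / 418 / 1446.
Period 2.
Births: 847 × 0.244 = 207 ; 627 × 0.475 = 298 → 505
20–39: 365 × 0.974 = 356
40–59: 847 × 0.95 = 805
60–79: 627 × 0.973 = 610
80+: 418 × 0.959 + 1446 × 0.485 = 401 + 701 = 1102
Giving 505 / 356 / 805 / 610 / 1102.
Period 3.
Births: 356 × 0.244 = 87 ; 805 × 0.475 = 382 → 469
20–39: 505 × 0.974 = 492
40–59: 356 × 0.95 = 338
60–79: 805 × 0.973 = 783
80+: 610 × 0.959 + 1102 × 0.485 = 585 + 534 = 1119
Giving 469 / 492 / 338 / 783 / 1119.

338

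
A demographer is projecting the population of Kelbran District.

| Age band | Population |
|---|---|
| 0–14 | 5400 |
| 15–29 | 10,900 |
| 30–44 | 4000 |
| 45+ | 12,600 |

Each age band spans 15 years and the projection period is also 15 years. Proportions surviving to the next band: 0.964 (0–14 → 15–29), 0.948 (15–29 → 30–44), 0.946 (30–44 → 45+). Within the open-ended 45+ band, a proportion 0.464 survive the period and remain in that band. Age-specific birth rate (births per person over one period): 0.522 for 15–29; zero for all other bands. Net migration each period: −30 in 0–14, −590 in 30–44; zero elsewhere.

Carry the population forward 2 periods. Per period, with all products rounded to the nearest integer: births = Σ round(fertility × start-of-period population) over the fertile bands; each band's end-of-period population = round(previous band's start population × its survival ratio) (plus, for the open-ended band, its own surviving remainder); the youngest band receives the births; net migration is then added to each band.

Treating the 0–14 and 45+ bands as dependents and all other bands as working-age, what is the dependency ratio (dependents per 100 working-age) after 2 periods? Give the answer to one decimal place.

167.1

Call the bands 1 to 4, youngest first.
Period 1.
Births: 10900 × 0.522 = 5690
Band 2: 5400 × 0.964 = 5206
Band 3: 10900 × 0.948 = 10333
Band 4: 4000 × 0.946 + 12600 × 0.464 = 3784 + 5846 = 9630
Net migration: Band 1 − 30 → 5660; Band 3 − 590 → 9743
Population now: 0–14=5660, 15–29=5206, 30–44=9743, 45+=9630
Period 2.
Births: 5206 × 0.522 = 2718
Band 2: 5660 × 0.964 = 5456
Band 3: 5206 × 0.948 = 4935
Band 4: 9743 × 0.946 + 9630 × 0.464 = 9217 + 4468 = 13685
Net migration: Band 1 − 30 → 2688; Band 3 − 590 → 4345
Population now: 0–14=2688, 15–29=5456, 30–44=4345, 45+=13685
Dependents (band 0–14 + band 45+) = 2688 + 13685 = 16373; working-age = 9801; ratio = 16373/9801 × 100 = 167.1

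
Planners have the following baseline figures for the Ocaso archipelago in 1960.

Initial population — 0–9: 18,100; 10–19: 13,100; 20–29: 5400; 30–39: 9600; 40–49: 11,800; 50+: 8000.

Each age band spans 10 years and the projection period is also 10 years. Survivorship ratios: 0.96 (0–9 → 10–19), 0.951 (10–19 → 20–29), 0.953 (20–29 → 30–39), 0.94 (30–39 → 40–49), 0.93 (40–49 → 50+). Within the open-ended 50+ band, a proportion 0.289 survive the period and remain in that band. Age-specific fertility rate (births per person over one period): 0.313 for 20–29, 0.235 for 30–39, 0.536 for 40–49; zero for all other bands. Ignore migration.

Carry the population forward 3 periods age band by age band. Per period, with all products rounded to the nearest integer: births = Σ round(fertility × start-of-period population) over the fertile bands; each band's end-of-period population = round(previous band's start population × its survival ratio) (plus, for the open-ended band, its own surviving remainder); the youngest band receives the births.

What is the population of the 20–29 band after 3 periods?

9377

Call the bands 1 to 6, youngest first.
Period 1:
Births: 5400 × 0.313 = 1690 ; 9600 × 0.235 = 2256 ; 11800 × 0.536 = 6325 — total 10271
Band 2: 18100 × 0.96 = 17376
Band 3: 13100 × 0.951 = 12458
Band 4: 5400 × 0.953 = 5146
Band 5: 9600 × 0.94 = 9024
Band 6: 11800 × 0.93 + 8000 × 0.289 = 10974 + 2312 = 13286
→ [10271, 17376, 12458, 5146, 9024, 13286]
Period 2:
Births: 12458 × 0.313 = 3899 ; 5146 × 0.235 = 1209 ; 9024 × 0.536 = 4837 — total 9945
Band 2: 10271 × 0.96 = 9860
Band 3: 17376 × 0.951 = 16525
Band 4: 12458 × 0.953 = 11872
Band 5: 5146 × 0.94 = 4837
Band 6: 9024 × 0.93 + 13286 × 0.289 = 8392 + 3840 = 12232
→ [9945, 9860, 16525, 11872, 4837, 12232]
Period 3:
Births: 16525 × 0.313 = 5172 ; 11872 × 0.235 = 2790 ; 4837 × 0.536 = 2593 — total 10555
Band 2: 9945 × 0.96 = 9547
Band 3: 9860 × 0.951 = 9377
Band 4: 16525 × 0.953 = 15748
Band 5: 11872 × 0.94 = 11160
Band 6: 4837 × 0.93 + 12232 × 0.289 = 4498 + 3535 = 8033
→ [10555, 9547, 9377, 15748, 11160, 8033]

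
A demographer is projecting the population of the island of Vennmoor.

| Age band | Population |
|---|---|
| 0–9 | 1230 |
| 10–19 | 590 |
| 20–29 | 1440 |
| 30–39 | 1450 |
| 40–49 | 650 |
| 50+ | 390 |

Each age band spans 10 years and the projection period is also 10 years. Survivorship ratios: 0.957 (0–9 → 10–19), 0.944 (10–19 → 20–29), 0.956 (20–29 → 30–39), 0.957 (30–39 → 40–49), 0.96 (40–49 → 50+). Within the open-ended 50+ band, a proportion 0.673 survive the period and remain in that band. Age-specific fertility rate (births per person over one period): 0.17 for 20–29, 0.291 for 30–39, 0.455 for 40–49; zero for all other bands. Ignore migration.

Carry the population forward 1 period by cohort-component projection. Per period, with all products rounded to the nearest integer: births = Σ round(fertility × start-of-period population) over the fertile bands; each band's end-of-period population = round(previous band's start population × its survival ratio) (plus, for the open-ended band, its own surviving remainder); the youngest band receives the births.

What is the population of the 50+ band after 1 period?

886

Let group 1 be 0–9 through group 6 = 50+.
[period 1]
Births: 1440 * 0.17 = 245 ; 1450 * 0.291 = 422 ; 650 * 0.455 = 296 — total 963
Group 2: 1230 * 0.957 = 1177
Group 3: 590 * 0.944 = 557
Group 4: 1440 * 0.956 = 1377
Group 5: 1450 * 0.957 = 1388
Group 6: 650 * 0.96 + 390 * 0.673 = 624 + 262 = 886
Population now: 0–9=963, 10–19=1177, 20–29=557, 30–39=1377, 40–49=1388, 50+=886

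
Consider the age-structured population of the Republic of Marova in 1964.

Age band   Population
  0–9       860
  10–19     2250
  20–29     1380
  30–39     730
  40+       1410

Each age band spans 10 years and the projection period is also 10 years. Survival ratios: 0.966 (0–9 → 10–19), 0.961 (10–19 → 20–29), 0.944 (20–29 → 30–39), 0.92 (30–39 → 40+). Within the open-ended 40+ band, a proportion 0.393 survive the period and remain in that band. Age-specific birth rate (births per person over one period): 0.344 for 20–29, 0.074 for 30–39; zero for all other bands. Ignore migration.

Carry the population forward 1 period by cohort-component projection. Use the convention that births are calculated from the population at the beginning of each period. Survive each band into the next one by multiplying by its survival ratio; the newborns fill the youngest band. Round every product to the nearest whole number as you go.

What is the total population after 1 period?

Period 1:
Births: 1380 × 0.344 = 475, 730 × 0.074 = 54 — total 529
10–19: 860 × 0.966 = 831
20–29: 2250 × 0.961 = 2162
30–39: 1380 × 0.944 = 1303
40+: 730 × 0.92 + 1410 × 0.393 = 672 + 554 = 1226
→ [529, 831, 2162, 1303, 1226]
Total after period 1: 529 + 831 + 2162 + 1303 + 1226 = 6051

6051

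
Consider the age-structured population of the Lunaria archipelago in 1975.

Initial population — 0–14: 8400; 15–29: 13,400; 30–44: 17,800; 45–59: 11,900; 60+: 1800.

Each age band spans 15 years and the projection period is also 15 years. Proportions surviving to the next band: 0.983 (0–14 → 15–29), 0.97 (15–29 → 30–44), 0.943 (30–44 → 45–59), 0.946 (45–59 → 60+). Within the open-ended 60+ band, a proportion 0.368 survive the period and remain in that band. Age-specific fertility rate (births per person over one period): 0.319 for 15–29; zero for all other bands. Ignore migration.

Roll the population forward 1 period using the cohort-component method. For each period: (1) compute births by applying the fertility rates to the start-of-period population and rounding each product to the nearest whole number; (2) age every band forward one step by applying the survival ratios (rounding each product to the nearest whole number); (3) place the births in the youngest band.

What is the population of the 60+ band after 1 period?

Period 1:
Births: 13400 × 0.319 = 4275
15–29: 8400 × 0.983 = 8257
30–44: 13400 × 0.97 = 12998
45–59: 17800 × 0.943 = 16785
60+: 11900 × 0.946 + 1800 × 0.368 = 11257 + 662 = 11919
→ [4275, 8257, 12998, 16785, 11919]

11919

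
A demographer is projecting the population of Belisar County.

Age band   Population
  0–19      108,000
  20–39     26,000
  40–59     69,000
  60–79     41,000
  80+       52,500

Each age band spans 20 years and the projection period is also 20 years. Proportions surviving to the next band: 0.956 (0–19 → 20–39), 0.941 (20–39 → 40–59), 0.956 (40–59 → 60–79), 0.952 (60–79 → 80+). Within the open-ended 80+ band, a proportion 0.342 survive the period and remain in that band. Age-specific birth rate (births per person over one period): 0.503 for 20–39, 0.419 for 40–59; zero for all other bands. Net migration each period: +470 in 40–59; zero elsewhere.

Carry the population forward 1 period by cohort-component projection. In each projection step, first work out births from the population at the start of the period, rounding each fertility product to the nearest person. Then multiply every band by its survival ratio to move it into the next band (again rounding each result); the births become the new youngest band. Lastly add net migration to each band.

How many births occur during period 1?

41989

(Bands numbered youngest = 1 to oldest = 5.)
Period 1.
Births: 26000 × 0.503 = 13078, 69000 × 0.419 = 28911 → total 41989
Band 2: 108000 × 0.956 = 103248
Band 3: 26000 × 0.941 = 24466
Band 4: 69000 × 0.956 = 65964
Band 5: 41000 × 0.952 + 52500 × 0.342 = 39032 + 17955 = 56987
Net migration: Band 3 + 470 → 24936
→ [41989, 103248, 24936, 65964, 56987]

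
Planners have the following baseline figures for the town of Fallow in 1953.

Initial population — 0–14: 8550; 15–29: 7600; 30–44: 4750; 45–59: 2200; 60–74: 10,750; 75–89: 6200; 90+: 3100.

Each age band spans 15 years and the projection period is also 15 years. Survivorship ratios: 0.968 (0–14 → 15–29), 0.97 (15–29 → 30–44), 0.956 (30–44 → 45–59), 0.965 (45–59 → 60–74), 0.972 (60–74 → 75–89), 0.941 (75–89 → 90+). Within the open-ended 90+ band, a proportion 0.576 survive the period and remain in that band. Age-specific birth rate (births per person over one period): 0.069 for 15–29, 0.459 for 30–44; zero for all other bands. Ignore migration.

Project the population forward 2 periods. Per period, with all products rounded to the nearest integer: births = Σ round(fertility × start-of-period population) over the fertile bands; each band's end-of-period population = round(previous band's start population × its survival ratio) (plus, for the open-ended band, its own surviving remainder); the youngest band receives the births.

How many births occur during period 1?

2704

After projecting period 1:
Births: 7600 * 0.069 = 524 ; 4750 * 0.459 = 2180 — total 2704
15–29: 8550 * 0.968 = 8276
30–44: 7600 * 0.97 = 7372
45–59: 4750 * 0.956 = 4541
60–74: 2200 * 0.965 = 2123
75–89: 10750 * 0.972 = 10449
90+: 6200 * 0.941 + 3100 * 0.576 = 5834 + 1786 = 7620
Population now: 0–14=2704, 15–29=8276, 30–44=7372, 45–59=4541, 60–74=2123, 75–89=10449, 90+=7620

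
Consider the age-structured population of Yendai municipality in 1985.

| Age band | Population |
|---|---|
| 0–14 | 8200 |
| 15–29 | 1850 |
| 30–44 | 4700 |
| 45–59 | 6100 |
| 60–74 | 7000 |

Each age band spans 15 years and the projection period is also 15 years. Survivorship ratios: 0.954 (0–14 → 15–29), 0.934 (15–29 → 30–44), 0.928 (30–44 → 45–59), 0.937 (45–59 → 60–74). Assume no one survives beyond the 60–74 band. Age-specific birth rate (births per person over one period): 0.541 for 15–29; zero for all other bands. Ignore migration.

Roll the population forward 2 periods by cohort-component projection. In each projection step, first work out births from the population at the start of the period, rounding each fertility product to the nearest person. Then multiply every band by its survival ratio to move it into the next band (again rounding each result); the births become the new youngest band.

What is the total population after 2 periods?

Period 1.
Births: 1850 × 0.541 = 1001
15–29: 8200 × 0.954 = 7823
30–44: 1850 × 0.934 = 1728
45–59: 4700 × 0.928 = 4362
60–74: 6100 × 0.937 = 5716
→ [1001, 7823, 1728, 4362, 5716]
Period 2.
Births: 7823 × 0.541 = 4232
15–29: 1001 × 0.954 = 955
30–44: 7823 × 0.934 = 7307
45–59: 1728 × 0.928 = 1604
60–74: 4362 × 0.937 = 4087
→ [4232, 955, 7307, 1604, 4087]
Total after period 2: 4232 + 955 + 7307 + 1604 + 4087 = 18185

18185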